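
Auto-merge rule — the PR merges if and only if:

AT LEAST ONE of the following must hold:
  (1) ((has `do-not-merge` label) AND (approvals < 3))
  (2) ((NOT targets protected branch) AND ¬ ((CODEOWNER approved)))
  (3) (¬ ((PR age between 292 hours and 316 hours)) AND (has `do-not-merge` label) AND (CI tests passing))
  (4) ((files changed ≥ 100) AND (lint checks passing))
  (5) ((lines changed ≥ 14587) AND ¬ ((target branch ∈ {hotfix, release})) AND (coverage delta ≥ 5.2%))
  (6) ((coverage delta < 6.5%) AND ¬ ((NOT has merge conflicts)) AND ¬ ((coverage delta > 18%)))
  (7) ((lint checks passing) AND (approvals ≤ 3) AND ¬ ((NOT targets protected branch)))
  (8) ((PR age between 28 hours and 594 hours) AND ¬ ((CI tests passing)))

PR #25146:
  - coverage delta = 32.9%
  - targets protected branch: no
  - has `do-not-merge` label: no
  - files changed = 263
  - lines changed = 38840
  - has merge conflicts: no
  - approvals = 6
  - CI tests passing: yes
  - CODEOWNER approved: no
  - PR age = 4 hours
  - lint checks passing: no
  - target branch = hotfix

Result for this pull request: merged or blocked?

Merged

Atomic conditions:
  has `do-not-merge` label: no → false
  approvals < 3: 6 < 3 is false
  NOT targets protected branch: no → true
  CODEOWNER approved: no → false
  PR age between 292 hours and 316 hours: 4 in [292, 316] is false
  CI tests passing: yes → true
  files changed ≥ 100: 263 ≥ 100 is true
  lint checks passing: no → false
  lines changed ≥ 14587: 38840 ≥ 14587 is true
  target branch ∈ {hotfix, release}: hotfix is in the set → true
  coverage delta ≥ 5.2%: 32.9 ≥ 5.2 is true
  coverage delta < 6.5%: 32.9 < 6.5 is false
  NOT has merge conflicts: no → true
  coverage delta > 18%: 32.9 > 18 is true
  approvals ≤ 3: 6 ≤ 3 is false
  PR age between 28 hours and 594 hours: 4 in [28, 594] is false
Combine:
[1] false AND false = false
[2.2] NOT false = true
[2] true AND true = true
[3.1] NOT false = true
[3] true AND false AND true = false
[4] true AND false = false
[5.2] NOT true = false
[5] true AND false AND true = false
[6.2] NOT true = false
[6.3] NOT true = false
[6] false AND false AND false = false
[7.3] NOT true = false
[7] false AND false AND false = false
[8.2] NOT true = false
[8] false AND false = false
[root] false OR true OR false OR false OR false OR false OR false OR false = true
Overall: true → merged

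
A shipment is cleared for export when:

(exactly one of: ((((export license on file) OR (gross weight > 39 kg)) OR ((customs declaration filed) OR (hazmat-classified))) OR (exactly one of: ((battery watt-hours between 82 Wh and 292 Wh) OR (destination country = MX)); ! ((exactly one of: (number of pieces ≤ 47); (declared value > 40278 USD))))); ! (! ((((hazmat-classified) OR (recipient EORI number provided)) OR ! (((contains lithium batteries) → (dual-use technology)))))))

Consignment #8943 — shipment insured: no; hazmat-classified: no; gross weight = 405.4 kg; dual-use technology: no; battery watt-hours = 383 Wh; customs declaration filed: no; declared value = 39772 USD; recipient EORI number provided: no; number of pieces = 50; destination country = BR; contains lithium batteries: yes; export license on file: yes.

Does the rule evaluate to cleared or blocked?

Blocked

Atomic conditions:
  export license on file: yes → true
  gross weight > 39 kg: 405.4 > 39 is true
  customs declaration filed: no → false
  hazmat-classified: no → false
  battery watt-hours between 82 Wh and 292 Wh: 383 in [82, 292] is false
  destination country = MX: BR == MX is false
  number of pieces ≤ 47: 50 ≤ 47 is false
  declared value > 40278 USD: 39772 > 40278 is false
  recipient EORI number provided: no → false
  contains lithium batteries: yes → true
  dual-use technology: no → false
Combine:
[1.1.1] true OR true = true
[1.1.2] false OR false = false
[1.1] true OR false = true
[1.2.1] false OR false = false
[1.2.2.1] exactly-one(false, false) = false
[1.2.2] NOT false = true
[1.2] exactly-one(false, true) = true
[1] true OR true = true
[2.1.1.1] false OR false = false
[2.1.1.2.1] true → false = false
[2.1.1.2] NOT false = true
[2.1.1] false OR true = true
[2.1] NOT true = false
[2] NOT false = true
[root] exactly-one(true, true) = false
Overall: false → blocked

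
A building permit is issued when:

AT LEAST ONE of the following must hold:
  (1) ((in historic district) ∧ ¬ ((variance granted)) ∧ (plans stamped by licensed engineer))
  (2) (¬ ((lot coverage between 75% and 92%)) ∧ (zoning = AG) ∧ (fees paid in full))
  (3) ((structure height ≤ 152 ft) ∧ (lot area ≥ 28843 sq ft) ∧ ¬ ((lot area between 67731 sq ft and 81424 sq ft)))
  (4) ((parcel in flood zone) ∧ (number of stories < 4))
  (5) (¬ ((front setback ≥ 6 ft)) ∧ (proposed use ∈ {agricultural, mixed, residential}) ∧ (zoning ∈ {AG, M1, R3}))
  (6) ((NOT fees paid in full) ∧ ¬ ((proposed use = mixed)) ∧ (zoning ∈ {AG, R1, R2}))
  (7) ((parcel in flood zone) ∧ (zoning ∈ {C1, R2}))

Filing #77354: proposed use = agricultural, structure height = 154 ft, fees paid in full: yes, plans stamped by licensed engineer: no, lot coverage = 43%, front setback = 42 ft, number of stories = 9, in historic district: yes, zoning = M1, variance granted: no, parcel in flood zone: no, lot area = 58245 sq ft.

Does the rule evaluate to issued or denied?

Denied

Atomic conditions:
  in historic district: yes → true
  variance granted: no → false
  plans stamped by licensed engineer: no → false
  lot coverage between 75% and 92%: 43 in [75, 92] is false
  zoning = AG: M1 == AG is false
  fees paid in full: yes → true
  structure height ≤ 152 ft: 154 ≤ 152 is false
  lot area ≥ 28843 sq ft: 58245 ≥ 28843 is true
  lot area between 67731 sq ft and 81424 sq ft: 58245 in [67731, 81424] is false
  parcel in flood zone: no → false
  number of stories < 4: 9 < 4 is false
  front setback ≥ 6 ft: 42 ≥ 6 is true
  proposed use ∈ {agricultural, mixed, residential}: agricultural is in the set → true
  zoning ∈ {AG, M1, R3}: M1 is in the set → true
  NOT fees paid in full: yes → false
  proposed use = mixed: agricultural == mixed is false
  zoning ∈ {AG, R1, R2}: M1 is not in the set → false
  zoning ∈ {C1, R2}: M1 is not in the set → false
Combine:
[1.2] NOT false = true
[1] true AND true AND false = false
[2.1] NOT false = true
[2] true AND false AND true = false
[3.3] NOT false = true
[3] false AND true AND true = false
[4] false AND false = false
[5.1] NOT true = false
[5] false AND true AND true = false
[6.2] NOT false = true
[6] false AND true AND false = false
[7] false AND false = false
[root] false OR false OR false OR false OR false OR false OR false = false
Overall: false → denied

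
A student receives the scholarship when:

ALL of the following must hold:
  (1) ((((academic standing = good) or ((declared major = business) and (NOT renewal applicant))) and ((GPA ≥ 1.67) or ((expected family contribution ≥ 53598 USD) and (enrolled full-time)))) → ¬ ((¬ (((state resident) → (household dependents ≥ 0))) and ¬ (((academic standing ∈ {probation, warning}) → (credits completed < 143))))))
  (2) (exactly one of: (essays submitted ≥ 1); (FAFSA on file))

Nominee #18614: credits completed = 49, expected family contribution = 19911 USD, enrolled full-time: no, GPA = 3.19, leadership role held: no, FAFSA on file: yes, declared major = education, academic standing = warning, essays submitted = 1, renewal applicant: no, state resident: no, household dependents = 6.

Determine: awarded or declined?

Atomic conditions:
  academic standing = good: warning == good is false
  declared major = business: education == business is false
  NOT renewal applicant: no → true
  GPA ≥ 1.67: 3.19 ≥ 1.67 is true
  expected family contribution ≥ 53598 USD: 19911 ≥ 53598 is false
  enrolled full-time: no → false
  state resident: no → false
  household dependents ≥ 0: 6 ≥ 0 is true
  academic standing ∈ {probation, warning}: warning is in the set → true
  credits completed < 143: 49 < 143 is true
  essays submitted ≥ 1: 1 ≥ 1 is true
  FAFSA on file: yes → true
Combine:
[1.1.1.2] false AND true = false
[1.1.1] false OR false = false
[1.1.2.2] false AND false = false
[1.1.2] true OR false = true
[1.1] false AND true = false
[1.2.1.1.1] false → true (antecedent false ⇒ implication holds) = true
[1.2.1.1] NOT true = false
[1.2.1.2.1] true → true = true
[1.2.1.2] NOT true = false
[1.2.1] false AND false = false
[1.2] NOT false = true
[1] false → true (antecedent false ⇒ implication holds) = true
[2] exactly-one(true, true) = false
[root] true AND false = false
Overall: false → declined

Declined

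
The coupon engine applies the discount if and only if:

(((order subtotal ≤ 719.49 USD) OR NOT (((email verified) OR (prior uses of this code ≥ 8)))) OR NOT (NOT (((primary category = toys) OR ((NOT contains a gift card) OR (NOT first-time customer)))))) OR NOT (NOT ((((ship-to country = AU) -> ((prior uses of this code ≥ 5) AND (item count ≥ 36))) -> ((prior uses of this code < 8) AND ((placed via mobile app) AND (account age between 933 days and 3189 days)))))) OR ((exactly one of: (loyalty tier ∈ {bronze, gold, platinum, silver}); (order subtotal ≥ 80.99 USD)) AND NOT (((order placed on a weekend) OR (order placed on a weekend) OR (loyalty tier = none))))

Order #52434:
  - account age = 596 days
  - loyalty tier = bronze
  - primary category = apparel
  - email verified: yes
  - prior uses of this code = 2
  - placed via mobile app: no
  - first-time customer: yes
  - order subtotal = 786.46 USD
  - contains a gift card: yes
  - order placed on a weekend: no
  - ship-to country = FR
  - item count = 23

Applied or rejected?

Atomic conditions:
  order subtotal ≤ 719.49 USD: 786.46 ≤ 719.49 is false
  email verified: yes → true
  prior uses of this code ≥ 8: 2 ≥ 8 is false
  primary category = toys: apparel == toys is false
  NOT contains a gift card: yes → false
  NOT first-time customer: yes → false
  ship-to country = AU: FR == AU is false
  prior uses of this code ≥ 5: 2 ≥ 5 is false
  item count ≥ 36: 23 ≥ 36 is false
  prior uses of this code < 8: 2 < 8 is true
  placed via mobile app: no → false
  account age between 933 days and 3189 days: 596 in [933, 3189] is false
  loyalty tier ∈ {bronze, gold, platinum, silver}: bronze is in the set → true
  order subtotal ≥ 80.99 USD: 786.46 ≥ 80.99 is true
  order placed on a weekend: no → false
  loyalty tier = none: bronze == none is false
Combine:
[1.1.2.1] true OR false = true
[1.1.2] NOT true = false
[1.1] false OR false = false
[1.2.1.1.2] false OR false = false
[1.2.1.1] false OR false = false
[1.2.1] NOT false = true
[1.2] NOT true = false
[1] false OR false = false
[2.1.1.1.2] false AND false = false
[2.1.1.1] false → false (antecedent false ⇒ implication holds) = true
[2.1.1.2.2] false AND false = false
[2.1.1.2] true AND false = false
[2.1.1] true → false = false
[2.1] NOT false = true
[2] NOT true = false
[3.1] exactly-one(true, true) = false
[3.2.1] false OR false OR false = false
[3.2] NOT false = true
[3] false AND true = false
[root] false OR false OR false = false
Overall: false → rejected

Rejected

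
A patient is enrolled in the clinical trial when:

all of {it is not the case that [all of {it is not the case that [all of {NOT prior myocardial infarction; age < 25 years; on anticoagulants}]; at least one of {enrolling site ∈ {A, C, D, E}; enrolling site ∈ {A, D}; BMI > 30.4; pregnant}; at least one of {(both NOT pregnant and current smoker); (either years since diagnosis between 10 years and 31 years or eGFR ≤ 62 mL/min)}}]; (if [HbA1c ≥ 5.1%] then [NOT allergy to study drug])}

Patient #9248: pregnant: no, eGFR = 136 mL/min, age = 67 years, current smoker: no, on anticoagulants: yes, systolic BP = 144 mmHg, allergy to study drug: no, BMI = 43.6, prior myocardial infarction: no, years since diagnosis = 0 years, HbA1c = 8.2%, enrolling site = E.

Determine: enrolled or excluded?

Enrolled

Atomic conditions:
  NOT prior myocardial infarction: no → true
  age < 25 years: 67 < 25 is false
  on anticoagulants: yes → true
  enrolling site ∈ {A, C, D, E}: E is in the set → true
  enrolling site ∈ {A, D}: E is not in the set → false
  BMI > 30.4: 43.6 > 30.4 is true
  pregnant: no → false
  NOT pregnant: no → true
  current smoker: no → false
  years since diagnosis between 10 years and 31 years: 0 in [10, 31] is false
  eGFR ≤ 62 mL/min: 136 ≤ 62 is false
  HbA1c ≥ 5.1%: 8.2 ≥ 5.1 is true
  NOT allergy to study drug: no → true
Combine:
[1.1.1.1] true AND false AND true = false
[1.1.1] NOT false = true
[1.1.2] true OR false OR true OR false = true
[1.1.3.1] true AND false = false
[1.1.3.2] false OR false = false
[1.1.3] false OR false = false
[1.1] true AND true AND false = false
[1] NOT false = true
[2] true → true = true
[root] true AND true = true
Overall: true → enrolled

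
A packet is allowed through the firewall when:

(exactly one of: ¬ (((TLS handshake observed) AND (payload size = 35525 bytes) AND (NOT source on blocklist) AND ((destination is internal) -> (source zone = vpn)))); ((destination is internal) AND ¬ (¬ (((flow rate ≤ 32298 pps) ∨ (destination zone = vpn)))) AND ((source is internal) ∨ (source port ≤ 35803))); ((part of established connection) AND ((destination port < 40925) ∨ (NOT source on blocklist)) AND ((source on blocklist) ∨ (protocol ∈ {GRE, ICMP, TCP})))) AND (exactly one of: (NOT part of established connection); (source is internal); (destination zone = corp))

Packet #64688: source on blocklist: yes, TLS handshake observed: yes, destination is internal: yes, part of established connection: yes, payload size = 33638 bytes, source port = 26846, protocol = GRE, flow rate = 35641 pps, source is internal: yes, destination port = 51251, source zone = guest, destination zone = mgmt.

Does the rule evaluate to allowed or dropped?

Allowed

Atomic conditions:
  TLS handshake observed: yes → true
  payload size = 35525 bytes: 33638 == 35525 is false
  NOT source on blocklist: yes → false
  destination is internal: yes → true
  source zone = vpn: guest == vpn is false
  flow rate ≤ 32298 pps: 35641 ≤ 32298 is false
  destination zone = vpn: mgmt == vpn is false
  source is internal: yes → true
  source port ≤ 35803: 26846 ≤ 35803 is true
  part of established connection: yes → true
  destination port < 40925: 51251 < 40925 is false
  source on blocklist: yes → true
  protocol ∈ {GRE, ICMP, TCP}: GRE is in the set → true
  NOT part of established connection: yes → false
  destination zone = corp: mgmt == corp is false
Combine:
[1.1.1.4] true → false = false
[1.1.1] true AND false AND false AND false = false
[1.1] NOT false = true
[1.2.2.1.1] false OR false = false
[1.2.2.1] NOT false = true
[1.2.2] NOT true = false
[1.2.3] true OR true = true
[1.2] true AND false AND true = false
[1.3.2] false OR false = false
[1.3.3] true OR true = true
[1.3] true AND false AND true = false
[1] exactly-one(true, false, false) = true
[2] exactly-one(false, true, false) = true
[root] true AND true = true
Overall: true → allowed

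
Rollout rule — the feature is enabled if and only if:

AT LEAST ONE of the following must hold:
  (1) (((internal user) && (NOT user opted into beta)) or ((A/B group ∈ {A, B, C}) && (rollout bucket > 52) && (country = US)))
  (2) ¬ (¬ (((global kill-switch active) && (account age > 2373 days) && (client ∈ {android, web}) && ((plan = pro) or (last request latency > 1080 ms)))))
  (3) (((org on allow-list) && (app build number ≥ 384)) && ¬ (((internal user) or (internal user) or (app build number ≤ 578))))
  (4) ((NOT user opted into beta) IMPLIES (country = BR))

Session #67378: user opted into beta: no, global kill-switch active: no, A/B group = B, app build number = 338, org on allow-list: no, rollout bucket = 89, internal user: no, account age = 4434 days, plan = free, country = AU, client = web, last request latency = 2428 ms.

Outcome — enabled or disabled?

Disabled

Atomic conditions:
  internal user: no → false
  NOT user opted into beta: no → true
  A/B group ∈ {A, B, C}: B is in the set → true
  rollout bucket > 52: 89 > 52 is true
  country = US: AU == US is false
  global kill-switch active: no → false
  account age > 2373 days: 4434 > 2373 is true
  client ∈ {android, web}: web is in the set → true
  plan = pro: free == pro is false
  last request latency > 1080 ms: 2428 > 1080 is true
  org on allow-list: no → false
  app build number ≥ 384: 338 ≥ 384 is false
  app build number ≤ 578: 338 ≤ 578 is true
  country = BR: AU == BR is false
Combine:
[1.1] false AND true = false
[1.2] true AND true AND false = false
[1] false OR false = false
[2.1.1.4] false OR true = true
[2.1.1] false AND true AND true AND true = false
[2.1] NOT false = true
[2] NOT true = false
[3.1] false AND false = false
[3.2.1] false OR false OR true = true
[3.2] NOT true = false
[3] false AND false = false
[4] true → false = false
[root] false OR false OR false OR false = false
Overall: false → disabled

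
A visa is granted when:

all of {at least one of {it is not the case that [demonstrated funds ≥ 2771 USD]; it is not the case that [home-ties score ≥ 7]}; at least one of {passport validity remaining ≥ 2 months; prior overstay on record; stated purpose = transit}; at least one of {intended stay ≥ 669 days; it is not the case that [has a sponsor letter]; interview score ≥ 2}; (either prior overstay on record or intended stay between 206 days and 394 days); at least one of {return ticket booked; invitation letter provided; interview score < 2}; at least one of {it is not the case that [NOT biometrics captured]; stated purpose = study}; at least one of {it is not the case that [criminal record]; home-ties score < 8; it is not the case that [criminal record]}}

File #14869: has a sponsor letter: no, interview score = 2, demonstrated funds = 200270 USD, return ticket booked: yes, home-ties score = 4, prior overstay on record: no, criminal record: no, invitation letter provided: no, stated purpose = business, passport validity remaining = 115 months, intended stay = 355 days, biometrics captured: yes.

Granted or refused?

Granted

Atomic conditions:
  demonstrated funds ≥ 2771 USD: 200270 ≥ 2771 is true
  home-ties score ≥ 7: 4 ≥ 7 is false
  passport validity remaining ≥ 2 months: 115 ≥ 2 is true
  prior overstay on record: no → false
  stated purpose = transit: business == transit is false
  intended stay ≥ 669 days: 355 ≥ 669 is false
  has a sponsor letter: no → false
  interview score ≥ 2: 2 ≥ 2 is true
  intended stay between 206 days and 394 days: 355 in [206, 394] is true
  return ticket booked: yes → true
  invitation letter provided: no → false
  interview score < 2: 2 < 2 is false
  NOT biometrics captured: yes → false
  stated purpose = study: business == study is false
  criminal record: no → false
  home-ties score < 8: 4 < 8 is true
Combine:
[1.1] NOT true = false
[1.2] NOT false = true
[1] false OR true = true
[2] true OR false OR false = true
[3.2] NOT false = true
[3] false OR true OR true = true
[4] false OR true = true
[5] true OR false OR false = true
[6.1] NOT false = true
[6] true OR false = true
[7.1] NOT false = true
[7.3] NOT false = true
[7] true OR true OR true = true
[root] true AND true AND true AND true AND true AND true AND true = true
Overall: true → granted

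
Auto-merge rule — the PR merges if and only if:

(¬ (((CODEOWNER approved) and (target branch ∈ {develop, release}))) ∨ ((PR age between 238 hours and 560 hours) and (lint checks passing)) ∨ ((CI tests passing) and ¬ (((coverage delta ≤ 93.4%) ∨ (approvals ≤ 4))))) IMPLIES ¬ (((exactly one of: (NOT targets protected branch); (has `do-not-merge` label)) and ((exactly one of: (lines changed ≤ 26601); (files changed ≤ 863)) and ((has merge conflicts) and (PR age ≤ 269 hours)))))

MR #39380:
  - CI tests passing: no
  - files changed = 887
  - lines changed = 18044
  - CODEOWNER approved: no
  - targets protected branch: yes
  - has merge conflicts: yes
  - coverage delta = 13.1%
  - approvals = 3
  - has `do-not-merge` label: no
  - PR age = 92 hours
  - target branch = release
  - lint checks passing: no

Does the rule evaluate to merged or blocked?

Atomic conditions:
  CODEOWNER approved: no → false
  target branch ∈ {develop, release}: release is in the set → true
  PR age between 238 hours and 560 hours: 92 in [238, 560] is false
  lint checks passing: no → false
  CI tests passing: no → false
  coverage delta ≤ 93.4%: 13.1 ≤ 93.4 is true
  approvals ≤ 4: 3 ≤ 4 is true
  NOT targets protected branch: yes → false
  has `do-not-merge` label: no → false
  lines changed ≤ 26601: 18044 ≤ 26601 is true
  files changed ≤ 863: 887 ≤ 863 is false
  has merge conflicts: yes → true
  PR age ≤ 269 hours: 92 ≤ 269 is true
Combine:
[1.1.1] false AND true = false
[1.1] NOT false = true
[1.2] false AND false = false
[1.3.2.1] true OR true = true
[1.3.2] NOT true = false
[1.3] false AND false = false
[1] true OR false OR false = true
[2.1.1] exactly-one(false, false) = false
[2.1.2.1] exactly-one(true, false) = true
[2.1.2.2] true AND true = true
[2.1.2] true AND true = true
[2.1] false AND true = false
[2] NOT false = true
[root] true → true = true
Overall: true → merged

Merged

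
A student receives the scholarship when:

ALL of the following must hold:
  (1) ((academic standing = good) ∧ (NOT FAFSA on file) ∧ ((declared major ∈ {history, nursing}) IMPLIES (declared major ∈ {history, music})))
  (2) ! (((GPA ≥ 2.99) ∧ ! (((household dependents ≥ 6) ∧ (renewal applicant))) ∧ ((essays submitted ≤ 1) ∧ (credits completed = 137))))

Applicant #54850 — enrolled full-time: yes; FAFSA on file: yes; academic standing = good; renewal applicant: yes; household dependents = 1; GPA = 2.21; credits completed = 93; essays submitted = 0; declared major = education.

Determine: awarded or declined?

Declined

Atomic conditions:
  academic standing = good: good == good is true
  NOT FAFSA on file: yes → false
  declared major ∈ {history, nursing}: education is not in the set → false
  declared major ∈ {history, music}: education is not in the set → false
  GPA ≥ 2.99: 2.21 ≥ 2.99 is false
  household dependents ≥ 6: 1 ≥ 6 is false
  renewal applicant: yes → true
  essays submitted ≤ 1: 0 ≤ 1 is true
  credits completed = 137: 93 == 137 is false
Combine:
[1.3] false → false (antecedent false ⇒ implication holds) = true
[1] true AND false AND true = false
[2.1.2.1] false AND true = false
[2.1.2] NOT false = true
[2.1.3] true AND false = false
[2.1] false AND true AND false = false
[2] NOT false = true
[root] false AND true = false
Overall: false → declined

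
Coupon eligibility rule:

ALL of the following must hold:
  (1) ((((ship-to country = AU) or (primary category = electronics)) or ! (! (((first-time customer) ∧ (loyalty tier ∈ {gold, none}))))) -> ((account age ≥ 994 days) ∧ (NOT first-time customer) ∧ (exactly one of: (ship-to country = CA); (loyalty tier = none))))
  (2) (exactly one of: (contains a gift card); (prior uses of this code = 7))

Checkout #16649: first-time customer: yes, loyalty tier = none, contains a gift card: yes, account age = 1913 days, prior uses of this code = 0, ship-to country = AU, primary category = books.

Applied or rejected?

Atomic conditions:
  ship-to country = AU: AU == AU is true
  primary category = electronics: books == electronics is false
  first-time customer: yes → true
  loyalty tier ∈ {gold, none}: none is in the set → true
  account age ≥ 994 days: 1913 ≥ 994 is true
  NOT first-time customer: yes → false
  ship-to country = CA: AU == CA is false
  loyalty tier = none: none == none is true
  contains a gift card: yes → true
  prior uses of this code = 7: 0 == 7 is false
Combine:
[1.1.1] true OR false = true
[1.1.2.1.1] true AND true = true
[1.1.2.1] NOT true = false
[1.1.2] NOT false = true
[1.1] true OR true = true
[1.2.3] exactly-one(false, true) = true
[1.2] true AND false AND true = false
[1] true → false = false
[2] exactly-one(true, false) = true
[root] false AND true = false
Overall: false → rejected

Rejected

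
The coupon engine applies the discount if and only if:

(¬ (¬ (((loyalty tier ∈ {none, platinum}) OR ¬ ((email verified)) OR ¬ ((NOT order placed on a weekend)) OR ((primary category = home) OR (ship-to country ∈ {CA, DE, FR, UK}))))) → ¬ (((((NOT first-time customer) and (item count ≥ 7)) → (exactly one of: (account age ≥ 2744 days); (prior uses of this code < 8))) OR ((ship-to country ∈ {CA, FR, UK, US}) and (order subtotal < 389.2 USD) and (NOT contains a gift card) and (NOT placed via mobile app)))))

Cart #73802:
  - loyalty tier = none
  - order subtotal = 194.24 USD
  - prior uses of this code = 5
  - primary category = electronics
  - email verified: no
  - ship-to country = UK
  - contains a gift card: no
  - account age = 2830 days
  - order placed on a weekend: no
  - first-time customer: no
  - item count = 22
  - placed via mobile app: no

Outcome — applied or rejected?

Atomic conditions:
  loyalty tier ∈ {none, platinum}: none is in the set → true
  email verified: no → false
  NOT order placed on a weekend: no → true
  primary category = home: electronics == home is false
  ship-to country ∈ {CA, DE, FR, UK}: UK is in the set → true
  NOT first-time customer: no → true
  item count ≥ 7: 22 ≥ 7 is true
  account age ≥ 2744 days: 2830 ≥ 2744 is true
  prior uses of this code < 8: 5 < 8 is true
  ship-to country ∈ {CA, FR, UK, US}: UK is in the set → true
  order subtotal < 389.2 USD: 194.24 < 389.2 is true
  NOT contains a gift card: no → true
  NOT placed via mobile app: no → true
Combine:
[1.1.1.2] NOT false = true
[1.1.1.3] NOT true = false
[1.1.1.4] false OR true = true
[1.1.1] true OR true OR false OR true = true
[1.1] NOT true = false
[1] NOT false = true
[2.1.1.1] true AND true = true
[2.1.1.2] exactly-one(true, true) = false
[2.1.1] true → false = false
[2.1.2] true AND true AND true AND true = true
[2.1] false OR true = true
[2] NOT true = false
[root] true → false = false
Overall: false → rejected

Rejected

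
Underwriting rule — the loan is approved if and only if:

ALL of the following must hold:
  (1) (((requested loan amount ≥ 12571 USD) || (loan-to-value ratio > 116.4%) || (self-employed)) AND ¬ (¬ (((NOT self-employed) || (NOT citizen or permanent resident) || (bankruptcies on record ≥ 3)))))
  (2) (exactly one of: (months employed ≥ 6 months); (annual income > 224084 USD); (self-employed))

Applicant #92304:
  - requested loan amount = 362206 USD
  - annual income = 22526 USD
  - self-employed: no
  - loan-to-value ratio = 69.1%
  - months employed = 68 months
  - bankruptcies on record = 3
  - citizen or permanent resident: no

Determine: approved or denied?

Atomic conditions:
  requested loan amount ≥ 12571 USD: 362206 ≥ 12571 is true
  loan-to-value ratio > 116.4%: 69.1 > 116.4 is false
  self-employed: no → false
  NOT self-employed: no → true
  NOT citizen or permanent resident: no → true
  bankruptcies on record ≥ 3: 3 ≥ 3 is true
  months employed ≥ 6 months: 68 ≥ 6 is true
  annual income > 224084 USD: 22526 > 224084 is false
Combine:
[1.1] true OR false OR false = true
[1.2.1.1] true OR true OR true = true
[1.2.1] NOT true = false
[1.2] NOT false = true
[1] true AND true = true
[2] exactly-one(true, false, false) = true
[root] true AND true = true
Overall: true → approved

Approved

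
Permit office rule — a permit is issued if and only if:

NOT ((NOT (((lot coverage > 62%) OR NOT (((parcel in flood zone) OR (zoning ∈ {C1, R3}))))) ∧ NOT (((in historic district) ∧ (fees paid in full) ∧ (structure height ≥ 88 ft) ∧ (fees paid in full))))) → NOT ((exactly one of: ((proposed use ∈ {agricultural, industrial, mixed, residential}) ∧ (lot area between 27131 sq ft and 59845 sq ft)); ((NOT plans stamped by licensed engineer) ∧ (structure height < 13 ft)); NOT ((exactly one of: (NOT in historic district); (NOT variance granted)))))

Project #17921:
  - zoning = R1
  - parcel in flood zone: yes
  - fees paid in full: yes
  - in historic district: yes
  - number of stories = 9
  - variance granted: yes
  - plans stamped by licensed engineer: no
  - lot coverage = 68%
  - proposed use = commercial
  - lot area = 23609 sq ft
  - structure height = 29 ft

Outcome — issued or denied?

Atomic conditions:
  lot coverage > 62%: 68 > 62 is true
  parcel in flood zone: yes → true
  zoning ∈ {C1, R3}: R1 is not in the set → false
  in historic district: yes → true
  fees paid in full: yes → true
  structure height ≥ 88 ft: 29 ≥ 88 is false
  proposed use ∈ {agricultural, industrial, mixed, residential}: commercial is not in the set → false
  lot area between 27131 sq ft and 59845 sq ft: 23609 in [27131, 59845] is false
  NOT plans stamped by licensed engineer: no → true
  structure height < 13 ft: 29 < 13 is false
  NOT in historic district: yes → false
  NOT variance granted: yes → false
Combine:
[1.1.1.1.2.1] true OR false = true
[1.1.1.1.2] NOT true = false
[1.1.1.1] true OR false = true
[1.1.1] NOT true = false
[1.1.2.1] true AND true AND false AND true = false
[1.1.2] NOT false = true
[1.1] false AND true = false
[1] NOT false = true
[2.1.1] false AND false = false
[2.1.2] true AND false = false
[2.1.3.1] exactly-one(false, false) = false
[2.1.3] NOT false = true
[2.1] exactly-one(false, false, true) = true
[2] NOT true = false
[root] true → false = false
Overall: false → denied

Denied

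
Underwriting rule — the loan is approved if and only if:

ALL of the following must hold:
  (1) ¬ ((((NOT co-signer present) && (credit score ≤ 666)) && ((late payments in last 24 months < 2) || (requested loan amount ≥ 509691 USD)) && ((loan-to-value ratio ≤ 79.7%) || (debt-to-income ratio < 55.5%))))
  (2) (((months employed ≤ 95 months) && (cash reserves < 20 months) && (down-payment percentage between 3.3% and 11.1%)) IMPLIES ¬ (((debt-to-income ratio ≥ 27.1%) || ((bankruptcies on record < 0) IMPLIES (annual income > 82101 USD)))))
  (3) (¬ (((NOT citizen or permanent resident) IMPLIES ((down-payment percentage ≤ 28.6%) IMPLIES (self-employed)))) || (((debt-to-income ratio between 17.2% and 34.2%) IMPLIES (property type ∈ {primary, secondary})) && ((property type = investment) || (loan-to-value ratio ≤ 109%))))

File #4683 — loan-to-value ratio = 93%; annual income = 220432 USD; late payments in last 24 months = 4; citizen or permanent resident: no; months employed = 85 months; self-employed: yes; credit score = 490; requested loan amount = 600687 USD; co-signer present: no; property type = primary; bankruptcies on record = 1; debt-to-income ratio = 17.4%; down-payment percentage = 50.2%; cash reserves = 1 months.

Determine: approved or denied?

Denied

Atomic conditions:
  NOT co-signer present: no → true
  credit score ≤ 666: 490 ≤ 666 is true
  late payments in last 24 months < 2: 4 < 2 is false
  requested loan amount ≥ 509691 USD: 600687 ≥ 509691 is true
  loan-to-value ratio ≤ 79.7%: 93 ≤ 79.7 is false
  debt-to-income ratio < 55.5%: 17.4 < 55.5 is true
  months employed ≤ 95 months: 85 ≤ 95 is true
  cash reserves < 20 months: 1 < 20 is true
  down-payment percentage between 3.3% and 11.1%: 50.2 in [3.3, 11.1] is false
  debt-to-income ratio ≥ 27.1%: 17.4 ≥ 27.1 is false
  bankruptcies on record < 0: 1 < 0 is false
  annual income > 82101 USD: 220432 > 82101 is true
  NOT citizen or permanent resident: no → true
  down-payment percentage ≤ 28.6%: 50.2 ≤ 28.6 is false
  self-employed: yes → true
  debt-to-income ratio between 17.2% and 34.2%: 17.4 in [17.2, 34.2] is true
  property type ∈ {primary, secondary}: primary is in the set → true
  property type = investment: primary == investment is false
  loan-to-value ratio ≤ 109%: 93 ≤ 109 is true
Combine:
[1.1.1] true AND true = true
[1.1.2] false OR true = true
[1.1.3] false OR true = true
[1.1] true AND true AND true = true
[1] NOT true = false
[2.1] true AND true AND false = false
[2.2.1.2] false → true (antecedent false ⇒ implication holds) = true
[2.2.1] false OR true = true
[2.2] NOT true = false
[2] false → false (antecedent false ⇒ implication holds) = true
[3.1.1.2] false → true (antecedent false ⇒ implication holds) = true
[3.1.1] true → true = true
[3.1] NOT true = false
[3.2.1] true → true = true
[3.2.2] false OR true = true
[3.2] true AND true = true
[3] false OR true = true
[root] false AND true AND true = false
Overall: false → denied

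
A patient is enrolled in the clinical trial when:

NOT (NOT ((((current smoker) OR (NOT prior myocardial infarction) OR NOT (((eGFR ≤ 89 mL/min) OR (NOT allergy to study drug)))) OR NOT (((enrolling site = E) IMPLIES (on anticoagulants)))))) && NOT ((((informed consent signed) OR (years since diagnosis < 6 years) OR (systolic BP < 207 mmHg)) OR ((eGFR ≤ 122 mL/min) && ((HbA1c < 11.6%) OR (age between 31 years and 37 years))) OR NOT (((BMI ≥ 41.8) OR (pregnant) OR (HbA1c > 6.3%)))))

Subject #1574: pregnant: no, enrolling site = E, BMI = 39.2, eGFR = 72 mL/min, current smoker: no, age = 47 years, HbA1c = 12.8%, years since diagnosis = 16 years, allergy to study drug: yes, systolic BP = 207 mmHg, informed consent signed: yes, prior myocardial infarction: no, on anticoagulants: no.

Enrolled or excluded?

Excluded

Atomic conditions:
  current smoker: no → false
  NOT prior myocardial infarction: no → true
  eGFR ≤ 89 mL/min: 72 ≤ 89 is true
  NOT allergy to study drug: yes → false
  enrolling site = E: E == E is true
  on anticoagulants: no → false
  informed consent signed: yes → true
  years since diagnosis < 6 years: 16 < 6 is false
  systolic BP < 207 mmHg: 207 < 207 is false
  eGFR ≤ 122 mL/min: 72 ≤ 122 is true
  HbA1c < 11.6%: 12.8 < 11.6 is false
  age between 31 years and 37 years: 47 in [31, 37] is false
  BMI ≥ 41.8: 39.2 ≥ 41.8 is false
  pregnant: no → false
  HbA1c > 6.3%: 12.8 > 6.3 is true
Combine:
[1.1.1.1.3.1] true OR false = true
[1.1.1.1.3] NOT true = false
[1.1.1.1] false OR true OR false = true
[1.1.1.2.1] true → false = false
[1.1.1.2] NOT false = true
[1.1.1] true OR true = true
[1.1] NOT true = false
[1] NOT false = true
[2.1.1] true OR false OR false = true
[2.1.2.2] false OR false = false
[2.1.2] true AND false = false
[2.1.3.1] false OR false OR true = true
[2.1.3] NOT true = false
[2.1] true OR false OR false = true
[2] NOT true = false
[root] true AND false = false
Overall: false → excluded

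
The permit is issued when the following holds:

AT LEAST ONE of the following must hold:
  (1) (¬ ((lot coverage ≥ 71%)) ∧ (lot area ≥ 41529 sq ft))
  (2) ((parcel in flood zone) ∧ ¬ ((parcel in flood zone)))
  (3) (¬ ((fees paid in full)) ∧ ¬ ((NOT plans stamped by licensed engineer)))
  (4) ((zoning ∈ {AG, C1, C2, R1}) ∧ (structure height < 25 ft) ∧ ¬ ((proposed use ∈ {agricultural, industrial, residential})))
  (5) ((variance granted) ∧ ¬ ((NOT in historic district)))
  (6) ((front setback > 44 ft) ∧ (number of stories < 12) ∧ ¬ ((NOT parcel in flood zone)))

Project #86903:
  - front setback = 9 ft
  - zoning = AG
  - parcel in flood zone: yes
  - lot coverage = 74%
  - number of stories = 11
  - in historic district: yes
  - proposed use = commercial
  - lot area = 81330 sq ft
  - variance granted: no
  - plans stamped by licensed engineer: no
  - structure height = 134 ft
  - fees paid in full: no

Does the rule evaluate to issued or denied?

Atomic conditions:
  lot coverage ≥ 71%: 74 ≥ 71 is true
  lot area ≥ 41529 sq ft: 81330 ≥ 41529 is true
  parcel in flood zone: yes → true
  fees paid in full: no → false
  NOT plans stamped by licensed engineer: no → true
  zoning ∈ {AG, C1, C2, R1}: AG is in the set → true
  structure height < 25 ft: 134 < 25 is false
  proposed use ∈ {agricultural, industrial, residential}: commercial is not in the set → false
  variance granted: no → false
  NOT in historic district: yes → false
  front setback > 44 ft: 9 > 44 is false
  number of stories < 12: 11 < 12 is true
  NOT parcel in flood zone: yes → false
Combine:
[1.1] NOT true = false
[1] false AND true = false
[2.2] NOT true = false
[2] true AND false = false
[3.1] NOT false = true
[3.2] NOT true = false
[3] true AND false = false
[4.3] NOT false = true
[4] true AND false AND true = false
[5.2] NOT false = true
[5] false AND true = false
[6.3] NOT false = true
[6] false AND true AND true = false
[root] false OR false OR false OR false OR false OR false = false
Overall: false → denied

Denied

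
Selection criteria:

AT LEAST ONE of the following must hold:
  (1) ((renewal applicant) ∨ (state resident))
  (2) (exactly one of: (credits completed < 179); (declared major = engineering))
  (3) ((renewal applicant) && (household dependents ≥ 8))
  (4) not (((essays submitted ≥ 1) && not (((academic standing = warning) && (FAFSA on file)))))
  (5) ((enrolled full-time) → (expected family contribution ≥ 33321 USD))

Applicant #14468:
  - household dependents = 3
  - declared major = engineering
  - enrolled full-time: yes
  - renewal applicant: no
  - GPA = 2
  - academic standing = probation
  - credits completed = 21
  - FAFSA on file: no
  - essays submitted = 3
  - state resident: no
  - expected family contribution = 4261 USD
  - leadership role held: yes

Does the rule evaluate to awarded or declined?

Declined

Atomic conditions:
  renewal applicant: no → false
  state resident: no → false
  credits completed < 179: 21 < 179 is true
  declared major = engineering: engineering == engineering is true
  household dependents ≥ 8: 3 ≥ 8 is false
  essays submitted ≥ 1: 3 ≥ 1 is true
  academic standing = warning: probation == warning is false
  FAFSA on file: no → false
  enrolled full-time: yes → true
  expected family contribution ≥ 33321 USD: 4261 ≥ 33321 is false
Combine:
[1] false OR false = false
[2] exactly-one(true, true) = false
[3] false AND false = false
[4.1.2.1] false AND false = false
[4.1.2] NOT false = true
[4.1] true AND true = true
[4] NOT true = false
[5] true → false = false
[root] false OR false OR false OR false OR false = false
Overall: false → declined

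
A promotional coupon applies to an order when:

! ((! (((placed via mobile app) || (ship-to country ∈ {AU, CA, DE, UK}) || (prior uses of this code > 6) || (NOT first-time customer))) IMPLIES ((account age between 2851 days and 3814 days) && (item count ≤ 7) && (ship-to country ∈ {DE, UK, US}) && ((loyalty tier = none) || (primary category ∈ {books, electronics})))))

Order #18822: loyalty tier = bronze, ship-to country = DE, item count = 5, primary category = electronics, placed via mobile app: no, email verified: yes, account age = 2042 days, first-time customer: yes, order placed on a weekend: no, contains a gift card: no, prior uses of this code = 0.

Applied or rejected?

Rejected

Atomic conditions:
  placed via mobile app: no → false
  ship-to country ∈ {AU, CA, DE, UK}: DE is in the set → true
  prior uses of this code > 6: 0 > 6 is false
  NOT first-time customer: yes → false
  account age between 2851 days and 3814 days: 2042 in [2851, 3814] is false
  item count ≤ 7: 5 ≤ 7 is true
  ship-to country ∈ {DE, UK, US}: DE is in the set → true
  loyalty tier = none: bronze == none is false
  primary category ∈ {books, electronics}: electronics is in the set → true
Combine:
[1.1.1] false OR true OR false OR false = true
[1.1] NOT true = false
[1.2.4] false OR true = true
[1.2] false AND true AND true AND true = false
[1] false → false (antecedent false ⇒ implication holds) = true
[root] NOT true = false
Overall: false → rejected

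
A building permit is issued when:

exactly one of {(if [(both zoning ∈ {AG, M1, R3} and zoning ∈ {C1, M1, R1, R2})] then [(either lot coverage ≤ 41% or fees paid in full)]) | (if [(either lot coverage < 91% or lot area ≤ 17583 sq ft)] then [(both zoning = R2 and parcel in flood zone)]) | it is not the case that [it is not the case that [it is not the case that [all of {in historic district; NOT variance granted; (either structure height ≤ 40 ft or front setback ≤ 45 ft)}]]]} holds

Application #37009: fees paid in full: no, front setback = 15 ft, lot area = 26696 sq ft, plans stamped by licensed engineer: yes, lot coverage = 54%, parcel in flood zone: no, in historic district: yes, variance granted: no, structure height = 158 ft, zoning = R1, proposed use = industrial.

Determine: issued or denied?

Issued

Atomic conditions:
  zoning ∈ {AG, M1, R3}: R1 is not in the set → false
  zoning ∈ {C1, M1, R1, R2}: R1 is in the set → true
  lot coverage ≤ 41%: 54 ≤ 41 is false
  fees paid in full: no → false
  lot coverage < 91%: 54 < 91 is true
  lot area ≤ 17583 sq ft: 26696 ≤ 17583 is false
  zoning = R2: R1 == R2 is false
  parcel in flood zone: no → false
  in historic district: yes → true
  NOT variance granted: no → true
  structure height ≤ 40 ft: 158 ≤ 40 is false
  front setback ≤ 45 ft: 15 ≤ 45 is true
Combine:
[1.1] false AND true = false
[1.2] false OR false = false
[1] false → false (antecedent false ⇒ implication holds) = true
[2.1] true OR false = true
[2.2] false AND false = false
[2] true → false = false
[3.1.1.1.3] false OR true = true
[3.1.1.1] true AND true AND true = true
[3.1.1] NOT true = false
[3.1] NOT false = true
[3] NOT true = false
[root] exactly-one(true, false, false) = true
Overall: true → issued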